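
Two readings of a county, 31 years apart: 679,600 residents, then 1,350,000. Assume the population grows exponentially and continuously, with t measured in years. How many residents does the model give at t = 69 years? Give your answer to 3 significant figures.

≈ 3,130,000 residents

r = ln(1350000/679600) / 31 ≈ 0.02214 per year
P(69) = 679600 · e^(0.02214·69) = 679600 · 4.60754 ≈ 3131285.33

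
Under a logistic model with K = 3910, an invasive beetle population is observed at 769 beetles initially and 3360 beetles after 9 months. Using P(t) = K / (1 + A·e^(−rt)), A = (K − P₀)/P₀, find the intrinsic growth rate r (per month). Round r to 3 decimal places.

r ≈ 0.357 per month

A = (3910 − 769)/769 = 4.08453
3360 = 3910/(1 + 4.08453·e^(−r·9)) → e^(−9r) = (1.16369 − 1)/4.08453 = 0.040076
r = −ln(0.040076)/9 = 3.21698/9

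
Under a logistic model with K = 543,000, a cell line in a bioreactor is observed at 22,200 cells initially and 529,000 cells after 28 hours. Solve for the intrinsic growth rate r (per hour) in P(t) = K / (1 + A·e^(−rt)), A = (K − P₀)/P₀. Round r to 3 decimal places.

r ≈ 0.242 per hour

A = (543000 − 22200)/22200 = 23.45946
529000 = 543000/(1 + 23.45946·e^(−r·28)) → e^(−28r) = (1.02647 − 1)/23.45946 = 0.001128
r = −ln(0.001128)/28 = 6.7872/28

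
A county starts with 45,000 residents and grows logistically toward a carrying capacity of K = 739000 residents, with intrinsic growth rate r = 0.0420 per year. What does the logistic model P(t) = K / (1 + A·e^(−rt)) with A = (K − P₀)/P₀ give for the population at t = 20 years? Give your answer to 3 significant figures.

A = (739000 − 45000)/45000 = 15.42222
P(20) = 739000 / (1 + 15.42222·e^(−0.042·20)) = 739000 / (1 + 15.42222·0.431711)
= 739000 / 7.65794 ≈ 96501.2

≈ 96,500 residents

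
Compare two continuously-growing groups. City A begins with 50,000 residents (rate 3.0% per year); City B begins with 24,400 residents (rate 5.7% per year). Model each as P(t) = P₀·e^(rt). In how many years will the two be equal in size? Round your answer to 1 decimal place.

t ≈ 26.6 years

50000·e^(0.03t) = 24400·e^(0.057t)
50000/24400 = e^((0.057 − 0.03)t) → ln(2.04918) = 0.027·t
t = 0.71744 / 0.027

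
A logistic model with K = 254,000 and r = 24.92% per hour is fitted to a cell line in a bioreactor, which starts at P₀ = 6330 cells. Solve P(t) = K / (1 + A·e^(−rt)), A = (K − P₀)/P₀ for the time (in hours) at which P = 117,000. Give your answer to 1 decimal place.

t ≈ 14.1 hours

A = (254000 − 6330)/6330 = 39.12638
117000 = 254000/(1 + 39.12638·e^(−0.2492t)) → 1 + 39.12638·e^(−0.2492t) = 2.17094
e^(−0.2492t) = 0.029927 → t = ln(33.4145)/0.2492 = 3.50899/0.2492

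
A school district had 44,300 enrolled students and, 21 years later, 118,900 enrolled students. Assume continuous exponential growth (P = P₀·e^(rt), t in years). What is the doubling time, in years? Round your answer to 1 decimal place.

r = ln(118900/44300) / 21 = ln(2.68397) / 21 ≈ 0.047014 per year
doubling time = ln 2 / |r| = 0.69315 / 0.047014

doubling time ≈ 14.7 years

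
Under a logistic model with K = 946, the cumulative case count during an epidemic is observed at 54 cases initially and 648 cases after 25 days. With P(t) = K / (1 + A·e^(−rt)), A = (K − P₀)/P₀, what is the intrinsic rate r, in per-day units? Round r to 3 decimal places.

A = (946 − 54)/54 = 16.51852
648 = 946/(1 + 16.51852·e^(−r·25)) → e^(−25r) = (1.45988 − 1)/16.51852 = 0.02784
r = −ln(0.02784)/25 = 3.58128/25

r ≈ 0.143 per day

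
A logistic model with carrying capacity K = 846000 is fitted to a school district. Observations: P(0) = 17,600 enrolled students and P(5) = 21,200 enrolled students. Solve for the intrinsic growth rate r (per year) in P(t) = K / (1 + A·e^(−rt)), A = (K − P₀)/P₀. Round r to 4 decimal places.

r ≈ 0.0381 per year

A = (846000 − 17600)/17600 = 47.06818
21200 = 846000/(1 + 47.06818·e^(−r·5)) → e^(−5r) = (39.90566 − 1)/47.06818 = 0.826581
r = −ln(0.826581)/5 = 0.19046/5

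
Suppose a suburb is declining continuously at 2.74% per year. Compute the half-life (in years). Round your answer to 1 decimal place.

half-life ≈ 25.3 years

half-life = ln(2) / |r| = 0.69315 / 0.0274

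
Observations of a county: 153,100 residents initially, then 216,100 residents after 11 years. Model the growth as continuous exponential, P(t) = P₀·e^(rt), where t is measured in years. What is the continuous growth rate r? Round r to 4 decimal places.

216100 = 153100 · e^(r·11)
e^(11r) = 216100/153100 = 1.4115
r = ln(1.4115) / 11 = 0.34465 / 11

r ≈ 0.0313 per year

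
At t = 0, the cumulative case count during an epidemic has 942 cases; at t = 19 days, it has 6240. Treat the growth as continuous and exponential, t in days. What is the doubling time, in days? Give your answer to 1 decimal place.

doubling time ≈ 7.0 days

r = ln(6240/942) / 19 = ln(6.6242) / 19 ≈ 0.099512 per day
doubling time = ln 2 / |r| = 0.69315 / 0.099512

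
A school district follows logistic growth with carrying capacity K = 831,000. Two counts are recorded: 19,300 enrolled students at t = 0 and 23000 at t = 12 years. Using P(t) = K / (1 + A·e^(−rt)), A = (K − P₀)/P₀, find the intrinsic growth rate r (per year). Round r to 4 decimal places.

A = (831000 − 19300)/19300 = 42.05699
23000 = 831000/(1 + 42.05699·e^(−r·12)) → e^(−12r) = (36.13043 − 1)/42.05699 = 0.835305
r = −ln(0.835305)/12 = 0.17996/12

r ≈ 0.0150 per year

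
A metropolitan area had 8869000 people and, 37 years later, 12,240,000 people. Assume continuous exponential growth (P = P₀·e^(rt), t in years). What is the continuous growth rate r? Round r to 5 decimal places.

r ≈ 0.00871 per year

12240000 = 8869000 · e^(r·37)
e^(37r) = 12240000/8869000 = 1.38009
r = ln(1.38009) / 37 = 0.32215 / 37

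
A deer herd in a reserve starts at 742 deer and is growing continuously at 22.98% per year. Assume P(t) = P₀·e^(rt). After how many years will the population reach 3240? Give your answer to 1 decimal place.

t ≈ 6.4 years

3240 = 742 · e^(0.2298·t)
t = ln(3240/742) / 0.2298 = ln(4.36658) / 0.2298 = 1.47398 / 0.2298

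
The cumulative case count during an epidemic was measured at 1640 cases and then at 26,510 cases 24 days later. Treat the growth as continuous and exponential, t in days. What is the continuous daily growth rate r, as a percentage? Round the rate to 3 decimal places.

r ≈ 11.595% per day

26510 = 1640 · e^(r·24)
e^(24r) = 26510/1640 = 16.16463
r = ln(16.16463) / 24 = 2.78283 / 24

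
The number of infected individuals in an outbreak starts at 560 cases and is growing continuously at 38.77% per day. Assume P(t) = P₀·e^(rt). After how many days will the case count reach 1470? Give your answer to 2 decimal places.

t ≈ 2.49 days

1470 = 560 · e^(0.3877·t)
t = ln(1470/560) / 0.3877 = ln(2.625) / 0.3877 = 0.96508 / 0.3877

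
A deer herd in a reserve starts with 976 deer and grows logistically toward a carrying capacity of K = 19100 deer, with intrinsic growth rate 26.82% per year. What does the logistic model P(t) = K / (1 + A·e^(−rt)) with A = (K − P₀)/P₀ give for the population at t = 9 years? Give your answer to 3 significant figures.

≈ 7,180 deer

A = (19100 − 976)/976 = 18.56967
P(9) = 19100 / (1 + 18.56967·e^(−0.2682·9)) = 19100 / (1 + 18.56967·0.089475)
= 19100 / 2.66151 ≈ 7176.36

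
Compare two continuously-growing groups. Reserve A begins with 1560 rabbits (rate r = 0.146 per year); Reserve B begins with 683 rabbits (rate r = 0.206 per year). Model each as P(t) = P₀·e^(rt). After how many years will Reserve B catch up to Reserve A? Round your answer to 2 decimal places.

1560·e^(0.146t) = 683·e^(0.206t)
1560/683 = e^((0.206 − 0.146)t) → ln(2.28404) = 0.06·t
t = 0.82595 / 0.06

t ≈ 13.77 years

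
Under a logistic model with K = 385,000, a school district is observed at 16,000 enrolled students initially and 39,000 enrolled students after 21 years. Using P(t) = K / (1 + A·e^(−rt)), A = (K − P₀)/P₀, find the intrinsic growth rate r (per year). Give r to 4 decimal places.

A = (385000 − 16000)/16000 = 23.0625
39000 = 385000/(1 + 23.0625·e^(−r·21)) → e^(−21r) = (9.87179 − 1)/23.0625 = 0.384685
r = −ln(0.384685)/21 = 0.95533/21

r ≈ 0.0455 per year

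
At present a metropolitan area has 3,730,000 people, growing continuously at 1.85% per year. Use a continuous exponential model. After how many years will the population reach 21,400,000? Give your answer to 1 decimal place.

21400000 = 3730000 · e^(0.0185·t)
t = ln(21400000/3730000) / 0.0185 = ln(5.73727) / 0.0185 = 1.74698 / 0.0185

t ≈ 94.4 years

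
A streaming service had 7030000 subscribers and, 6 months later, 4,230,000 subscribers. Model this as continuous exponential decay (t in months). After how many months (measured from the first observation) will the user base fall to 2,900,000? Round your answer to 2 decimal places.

r = ln(4230000/7030000) / 6 ≈ -0.084664 per month
t = ln(2900000/7030000) / r = -0.88548 / -0.084664 ≈ 10.459

t ≈ 10.46 months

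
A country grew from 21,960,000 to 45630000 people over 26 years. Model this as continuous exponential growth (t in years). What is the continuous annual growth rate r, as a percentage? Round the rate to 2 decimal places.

45630000 = 21960000 · e^(r·26)
e^(26r) = 45630000/21960000 = 2.07787
r = ln(2.07787) / 26 = 0.73134 / 26

r ≈ 2.81% per year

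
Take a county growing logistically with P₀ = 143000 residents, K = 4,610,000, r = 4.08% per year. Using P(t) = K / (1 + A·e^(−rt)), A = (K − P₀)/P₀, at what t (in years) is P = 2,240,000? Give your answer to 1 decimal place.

t ≈ 83.0 years

A = (4610000 − 143000)/143000 = 31.23776
2240000 = 4610000/(1 + 31.23776·e^(−0.0408t)) → 1 + 31.23776·e^(−0.0408t) = 2.05804
e^(−0.0408t) = 0.03387 → t = ln(29.5243)/0.0408 = 3.38521/0.0408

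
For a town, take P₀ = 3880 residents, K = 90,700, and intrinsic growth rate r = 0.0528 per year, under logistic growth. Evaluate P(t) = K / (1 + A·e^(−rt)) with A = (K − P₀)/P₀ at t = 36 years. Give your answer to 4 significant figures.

≈ 20,880 residents

A = (90700 − 3880)/3880 = 22.37629
P(36) = 90700 / (1 + 22.37629·e^(−0.0528·36)) = 90700 / (1 + 22.37629·0.149449)
= 90700 / 4.34411 ≈ 20878.82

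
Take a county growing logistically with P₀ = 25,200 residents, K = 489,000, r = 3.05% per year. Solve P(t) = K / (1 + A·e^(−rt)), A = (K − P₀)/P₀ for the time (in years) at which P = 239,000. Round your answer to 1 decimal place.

t ≈ 94.0 years

A = (489000 − 25200)/25200 = 18.40476
239000 = 489000/(1 + 18.40476·e^(−0.0305t)) → 1 + 18.40476·e^(−0.0305t) = 2.04603
e^(−0.0305t) = 0.056834 → t = ln(17.59495)/0.0305 = 2.86761/0.0305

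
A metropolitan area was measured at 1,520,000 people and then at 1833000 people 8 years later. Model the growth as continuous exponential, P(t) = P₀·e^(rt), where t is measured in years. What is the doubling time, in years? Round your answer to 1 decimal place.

r = ln(1833000/1520000) / 8 = ln(1.20592) / 8 ≈ 0.023405 per year
doubling time = ln 2 / |r| = 0.69315 / 0.023405

doubling time ≈ 29.6 years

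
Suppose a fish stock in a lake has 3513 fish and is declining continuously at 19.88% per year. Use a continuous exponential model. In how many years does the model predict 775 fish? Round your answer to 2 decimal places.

775 = 3513 · e^(-0.1988·t)
t = ln(775/3513) / -0.1988 = ln(0.22061) / -0.1988 = -1.51136 / -0.1988

t ≈ 7.60 years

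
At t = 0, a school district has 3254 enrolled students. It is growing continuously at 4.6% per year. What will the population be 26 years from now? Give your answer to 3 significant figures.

≈ 10,800 enrolled students

P(26) = 3254 · e^(0.046·26) = 3254 · e^(1.196)
= 3254 · 3.30686 ≈ 10760.53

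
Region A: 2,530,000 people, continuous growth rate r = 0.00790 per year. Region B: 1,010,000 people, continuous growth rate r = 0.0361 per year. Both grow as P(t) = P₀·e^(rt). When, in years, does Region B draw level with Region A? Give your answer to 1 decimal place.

t ≈ 32.6 years

2530000·e^(0.0079t) = 1010000·e^(0.0361t)
2530000/1010000 = e^((0.0361 − 0.0079)t) → ln(2.50495) = 0.0282·t
t = 0.91827 / 0.0282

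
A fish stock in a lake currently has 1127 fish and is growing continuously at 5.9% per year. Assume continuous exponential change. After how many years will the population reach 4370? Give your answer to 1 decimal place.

4370 = 1127 · e^(0.059·t)
t = ln(4370/1127) / 0.059 = ln(3.87755) / 0.059 = 1.3552 / 0.059

t ≈ 23.0 years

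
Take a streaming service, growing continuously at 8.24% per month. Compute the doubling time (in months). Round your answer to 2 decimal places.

doubling time = ln(2) / |r| = 0.69315 / 0.0824

doubling time ≈ 8.41 months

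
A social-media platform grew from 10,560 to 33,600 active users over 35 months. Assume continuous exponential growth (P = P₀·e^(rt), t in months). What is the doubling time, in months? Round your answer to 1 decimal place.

r = ln(33600/10560) / 35 = ln(3.18182) / 35 ≈ 0.03307 per month
doubling time = ln 2 / |r| = 0.69315 / 0.03307

doubling time ≈ 21.0 months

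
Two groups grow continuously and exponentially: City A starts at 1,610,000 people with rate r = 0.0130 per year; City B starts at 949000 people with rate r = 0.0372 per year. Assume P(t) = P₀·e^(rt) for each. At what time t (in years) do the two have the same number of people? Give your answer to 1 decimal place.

1610000·e^(0.013t) = 949000·e^(0.0372t)
1610000/949000 = e^((0.0372 − 0.013)t) → ln(1.69652) = 0.0242·t
t = 0.52858 / 0.0242

t ≈ 21.8 years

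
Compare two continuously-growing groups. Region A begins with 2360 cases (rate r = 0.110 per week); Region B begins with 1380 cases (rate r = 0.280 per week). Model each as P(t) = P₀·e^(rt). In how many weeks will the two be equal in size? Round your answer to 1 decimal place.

t ≈ 3.2 weeks

2360·e^(0.11t) = 1380·e^(0.28t)
2360/1380 = e^((0.28 − 0.11)t) → ln(1.71014) = 0.17·t
t = 0.53658 / 0.17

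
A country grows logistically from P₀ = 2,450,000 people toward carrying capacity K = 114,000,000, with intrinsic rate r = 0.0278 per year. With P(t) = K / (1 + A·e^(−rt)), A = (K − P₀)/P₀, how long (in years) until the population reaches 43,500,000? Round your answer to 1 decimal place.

A = (114000000 − 2450000)/2450000 = 45.53061
43500000 = 114000000/(1 + 45.53061·e^(−0.0278t)) → 1 + 45.53061·e^(−0.0278t) = 2.62069
e^(−0.0278t) = 0.035596 → t = ln(28.09336)/0.0278 = 3.33553/0.0278

t ≈ 120.0 years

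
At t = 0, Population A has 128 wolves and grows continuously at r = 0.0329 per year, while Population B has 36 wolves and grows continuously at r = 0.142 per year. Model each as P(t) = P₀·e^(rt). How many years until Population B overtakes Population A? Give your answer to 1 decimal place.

128·e^(0.0329t) = 36·e^(0.142t)
128/36 = e^((0.142 − 0.0329)t) → ln(3.55556) = 0.1091·t
t = 1.26851 / 0.1091

t ≈ 11.6 years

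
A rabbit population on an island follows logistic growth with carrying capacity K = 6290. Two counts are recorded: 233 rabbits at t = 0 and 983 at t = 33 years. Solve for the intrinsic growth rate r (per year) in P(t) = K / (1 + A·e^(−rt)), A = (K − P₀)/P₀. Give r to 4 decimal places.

A = (6290 − 233)/233 = 25.99571
983 = 6290/(1 + 25.99571·e^(−r·33)) → e^(−33r) = (6.39878 − 1)/25.99571 = 0.20768
r = −ln(0.20768)/33 = 1.57176/33

r ≈ 0.0476 per year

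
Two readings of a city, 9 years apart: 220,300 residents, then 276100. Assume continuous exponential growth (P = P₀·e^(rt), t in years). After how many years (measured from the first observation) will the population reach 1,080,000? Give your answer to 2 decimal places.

t ≈ 63.37 years

r = ln(276100/220300) / 9 ≈ 0.025086 per year
t = ln(1080000/220300) / r = 1.58973 / 0.025086 ≈ 63.371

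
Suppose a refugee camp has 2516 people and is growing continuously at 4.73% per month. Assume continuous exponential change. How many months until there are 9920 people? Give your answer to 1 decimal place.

9920 = 2516 · e^(0.0473·t)
t = ln(9920/2516) / 0.0473 = ln(3.94277) / 0.0473 = 1.37188 / 0.0473

t ≈ 29.0 months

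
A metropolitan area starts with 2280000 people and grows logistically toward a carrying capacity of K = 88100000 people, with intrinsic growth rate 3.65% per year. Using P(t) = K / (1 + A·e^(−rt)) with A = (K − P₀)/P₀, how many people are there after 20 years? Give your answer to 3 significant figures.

≈ 4,600,000 people

A = (88100000 − 2280000)/2280000 = 37.64035
P(20) = 88100000 / (1 + 37.64035·e^(−0.0365·20)) = 88100000 / (1 + 37.64035·0.481909)
= 88100000 / 19.13922 ≈ 4603112.56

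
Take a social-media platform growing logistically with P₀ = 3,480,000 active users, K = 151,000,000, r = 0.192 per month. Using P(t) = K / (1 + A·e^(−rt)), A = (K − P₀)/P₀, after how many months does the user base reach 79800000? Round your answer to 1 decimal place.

A = (151000000 − 3480000)/3480000 = 42.3908
79800000 = 151000000/(1 + 42.3908·e^(−0.192t)) → 1 + 42.3908·e^(−0.192t) = 1.89223
e^(−0.192t) = 0.021048 → t = ln(47.51104)/0.192 = 3.86096/0.192

t ≈ 20.1 months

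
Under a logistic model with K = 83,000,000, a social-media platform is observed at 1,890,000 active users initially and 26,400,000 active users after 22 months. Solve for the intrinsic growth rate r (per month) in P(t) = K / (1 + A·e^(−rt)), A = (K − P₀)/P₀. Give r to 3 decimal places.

r ≈ 0.136 per month

A = (83000000 − 1890000)/1890000 = 42.91534
26400000 = 83000000/(1 + 42.91534·e^(−r·22)) → e^(−22r) = (3.14394 − 1)/42.91534 = 0.049957
r = −ln(0.049957)/22 = 2.99658/22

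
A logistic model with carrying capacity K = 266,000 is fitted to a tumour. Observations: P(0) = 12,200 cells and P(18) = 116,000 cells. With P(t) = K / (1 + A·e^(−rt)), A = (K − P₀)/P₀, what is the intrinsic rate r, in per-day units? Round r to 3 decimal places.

r ≈ 0.154 per day

A = (266000 − 12200)/12200 = 20.80328
116000 = 266000/(1 + 20.80328·e^(−r·18)) → e^(−18r) = (2.2931 − 1)/20.80328 = 0.062159
r = −ln(0.062159)/18 = 2.77807/18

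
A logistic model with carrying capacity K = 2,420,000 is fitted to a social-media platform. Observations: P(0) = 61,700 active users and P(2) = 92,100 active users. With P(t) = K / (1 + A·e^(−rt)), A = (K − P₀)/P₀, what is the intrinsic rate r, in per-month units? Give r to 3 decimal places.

r ≈ 0.207 per month

A = (2420000 − 61700)/61700 = 38.22204
92100 = 2420000/(1 + 38.22204·e^(−r·2)) → e^(−2r) = (26.27579 − 1)/38.22204 = 0.661288
r = −ln(0.661288)/2 = 0.41357/2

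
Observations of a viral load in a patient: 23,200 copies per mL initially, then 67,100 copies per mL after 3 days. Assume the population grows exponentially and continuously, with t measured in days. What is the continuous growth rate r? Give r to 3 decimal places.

r ≈ 0.354 per day

67100 = 23200 · e^(r·3)
e^(3r) = 67100/23200 = 2.89224
r = ln(2.89224) / 3 = 1.06203 / 3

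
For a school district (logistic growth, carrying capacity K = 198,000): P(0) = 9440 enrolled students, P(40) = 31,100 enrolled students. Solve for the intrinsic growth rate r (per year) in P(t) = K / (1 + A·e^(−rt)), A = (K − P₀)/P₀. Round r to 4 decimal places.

A = (198000 − 9440)/9440 = 19.97458
31100 = 198000/(1 + 19.97458·e^(−r·40)) → e^(−40r) = (6.36656 − 1)/19.97458 = 0.26867
r = −ln(0.26867)/40 = 1.31427/40

r ≈ 0.0329 per year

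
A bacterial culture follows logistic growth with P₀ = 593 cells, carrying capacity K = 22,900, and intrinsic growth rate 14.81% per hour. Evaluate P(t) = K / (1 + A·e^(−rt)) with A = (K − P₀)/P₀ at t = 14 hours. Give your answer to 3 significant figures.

A = (22900 − 593)/593 = 37.6172
P(14) = 22900 / (1 + 37.6172·e^(−0.1481·14)) = 22900 / (1 + 37.6172·0.125757)
= 22900 / 5.73064 ≈ 3996.06

≈ 4,000 cells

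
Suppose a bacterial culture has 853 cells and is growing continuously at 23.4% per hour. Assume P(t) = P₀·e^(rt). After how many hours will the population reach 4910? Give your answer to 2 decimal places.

t ≈ 7.48 hours

4910 = 853 · e^(0.234·t)
t = ln(4910/853) / 0.234 = ln(5.75615) / 0.234 = 1.75027 / 0.234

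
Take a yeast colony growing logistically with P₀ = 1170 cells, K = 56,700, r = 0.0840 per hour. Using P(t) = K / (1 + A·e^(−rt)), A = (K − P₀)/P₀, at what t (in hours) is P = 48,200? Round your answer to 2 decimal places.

A = (56700 − 1170)/1170 = 47.46154
48200 = 56700/(1 + 47.46154·e^(−0.084t)) → 1 + 47.46154·e^(−0.084t) = 1.17635
e^(−0.084t) = 0.003716 → t = ln(269.13484)/0.084 = 5.59521/0.084

t ≈ 66.61 hours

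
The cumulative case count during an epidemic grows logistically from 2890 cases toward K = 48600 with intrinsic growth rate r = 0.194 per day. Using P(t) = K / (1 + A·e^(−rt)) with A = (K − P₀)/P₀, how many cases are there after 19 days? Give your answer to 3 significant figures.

A = (48600 − 2890)/2890 = 15.81661
P(19) = 48600 / (1 + 15.81661·e^(−0.194·19)) = 48600 / (1 + 15.81661·0.025072)
= 48600 / 1.39656 ≈ 34799.91

≈ 34,800 cases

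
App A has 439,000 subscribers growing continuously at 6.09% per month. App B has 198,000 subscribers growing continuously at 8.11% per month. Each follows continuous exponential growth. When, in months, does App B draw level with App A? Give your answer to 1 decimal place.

t ≈ 39.4 months

439000·e^(0.0609t) = 198000·e^(0.0811t)
439000/198000 = e^((0.0811 − 0.0609)t) → ln(2.21717) = 0.0202·t
t = 0.79623 / 0.0202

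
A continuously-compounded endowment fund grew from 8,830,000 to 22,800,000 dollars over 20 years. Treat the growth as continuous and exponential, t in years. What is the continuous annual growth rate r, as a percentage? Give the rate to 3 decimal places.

22800000 = 8830000 · e^(r·20)
e^(20r) = 22800000/8830000 = 2.58211
r = ln(2.58211) / 20 = 0.94861 / 20

r ≈ 4.743% per year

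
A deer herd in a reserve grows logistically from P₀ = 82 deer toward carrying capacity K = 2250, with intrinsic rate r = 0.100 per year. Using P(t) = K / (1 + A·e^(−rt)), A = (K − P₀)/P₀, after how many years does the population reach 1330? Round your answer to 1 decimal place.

t ≈ 36.4 years

A = (2250 − 82)/82 = 26.43902
1330 = 2250/(1 + 26.43902·e^(−0.1t)) → 1 + 26.43902·e^(−0.1t) = 1.69173
e^(−0.1t) = 0.026163 → t = ln(38.22163)/0.1 = 3.6434/0.1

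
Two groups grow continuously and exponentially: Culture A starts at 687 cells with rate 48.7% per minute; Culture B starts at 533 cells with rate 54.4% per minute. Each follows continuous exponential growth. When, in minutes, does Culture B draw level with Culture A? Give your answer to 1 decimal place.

687·e^(0.487t) = 533·e^(0.544t)
687/533 = e^((0.544 − 0.487)t) → ln(1.28893) = 0.057·t
t = 0.25381 / 0.057

t ≈ 4.5 minutes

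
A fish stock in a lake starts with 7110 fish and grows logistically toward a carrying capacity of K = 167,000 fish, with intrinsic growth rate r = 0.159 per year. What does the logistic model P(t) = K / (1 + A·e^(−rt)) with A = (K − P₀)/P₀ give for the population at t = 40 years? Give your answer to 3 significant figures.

A = (167000 − 7110)/7110 = 22.48805
P(40) = 167000 / (1 + 22.48805·e^(−0.159·40)) = 167000 / (1 + 22.48805·0.001729)
= 167000 / 1.03889 ≈ 160748.48

≈ 161,000 fish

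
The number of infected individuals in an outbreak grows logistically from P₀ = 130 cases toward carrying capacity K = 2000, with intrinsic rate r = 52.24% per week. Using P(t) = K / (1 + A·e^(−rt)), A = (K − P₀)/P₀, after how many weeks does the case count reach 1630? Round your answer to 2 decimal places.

A = (2000 − 130)/130 = 14.38462
1630 = 2000/(1 + 14.38462·e^(−0.5224t)) → 1 + 14.38462·e^(−0.5224t) = 1.22699
e^(−0.5224t) = 0.01578 → t = ln(63.37006)/0.5224 = 4.14899/0.5224

t ≈ 7.94 weeks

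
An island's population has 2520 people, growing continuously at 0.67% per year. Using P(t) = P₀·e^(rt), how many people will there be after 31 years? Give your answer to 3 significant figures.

P(31) = 2520 · e^(0.0067·31) = 2520 · e^(0.2077)
= 2520 · 1.23084 ≈ 3101.73

≈ 3,100 people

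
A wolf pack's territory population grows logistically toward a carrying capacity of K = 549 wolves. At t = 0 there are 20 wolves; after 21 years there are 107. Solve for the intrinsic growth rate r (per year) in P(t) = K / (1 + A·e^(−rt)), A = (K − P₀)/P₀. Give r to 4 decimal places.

A = (549 − 20)/20 = 26.45
107 = 549/(1 + 26.45·e^(−r·21)) → e^(−21r) = (5.13084 − 1)/26.45 = 0.156175
r = −ln(0.156175)/21 = 1.85678/21

r ≈ 0.0884 per year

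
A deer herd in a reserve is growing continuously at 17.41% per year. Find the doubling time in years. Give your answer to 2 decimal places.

doubling time = ln(2) / |r| = 0.69315 / 0.1741

doubling time ≈ 3.98 years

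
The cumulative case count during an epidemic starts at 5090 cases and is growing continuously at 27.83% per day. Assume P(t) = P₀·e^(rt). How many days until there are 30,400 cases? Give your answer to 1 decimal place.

t ≈ 6.4 days

30400 = 5090 · e^(0.2783·t)
t = ln(30400/5090) / 0.2783 = ln(5.9725) / 0.2783 = 1.78716 / 0.2783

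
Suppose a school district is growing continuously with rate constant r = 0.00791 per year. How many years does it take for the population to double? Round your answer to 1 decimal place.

doubling time = ln(2) / |r| = 0.69315 / 0.00791

doubling time ≈ 87.6 years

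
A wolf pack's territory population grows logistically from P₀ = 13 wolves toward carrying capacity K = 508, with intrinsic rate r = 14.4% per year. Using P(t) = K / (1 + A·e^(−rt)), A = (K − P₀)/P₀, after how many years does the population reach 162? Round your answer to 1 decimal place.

t ≈ 20.0 years

A = (508 − 13)/13 = 38.07692
162 = 508/(1 + 38.07692·e^(−0.144t)) → 1 + 38.07692·e^(−0.144t) = 3.1358
e^(−0.144t) = 0.056092 → t = ln(17.82792)/0.144 = 2.88077/0.144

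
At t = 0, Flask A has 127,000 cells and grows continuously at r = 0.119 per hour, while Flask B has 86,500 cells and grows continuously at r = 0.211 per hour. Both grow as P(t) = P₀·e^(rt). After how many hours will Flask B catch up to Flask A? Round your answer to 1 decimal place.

t ≈ 4.2 hours

127000·e^(0.119t) = 86500·e^(0.211t)
127000/86500 = e^((0.211 − 0.119)t) → ln(1.46821) = 0.092·t
t = 0.38404 / 0.092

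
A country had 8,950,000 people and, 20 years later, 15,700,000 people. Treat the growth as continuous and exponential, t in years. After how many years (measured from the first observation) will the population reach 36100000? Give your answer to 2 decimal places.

r = ln(15700000/8950000) / 20 ≈ 0.0281 per year
t = ln(36100000/8950000) / r = 1.39464 / 0.0281 ≈ 49.631

t ≈ 49.63 years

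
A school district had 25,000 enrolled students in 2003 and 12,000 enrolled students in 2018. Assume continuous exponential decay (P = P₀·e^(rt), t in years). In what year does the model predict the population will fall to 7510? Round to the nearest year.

year 2028

r = ln(12000/25000) / 15 = -0.73397/15 ≈ -0.048931 per year
t = ln(7510/25000) / r = -1.20264/-0.048931 ≈ 24.58 years after 2003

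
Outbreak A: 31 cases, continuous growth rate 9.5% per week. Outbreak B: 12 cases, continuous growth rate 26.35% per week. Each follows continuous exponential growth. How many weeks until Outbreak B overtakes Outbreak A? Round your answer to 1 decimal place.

t ≈ 5.6 weeks

31·e^(0.095t) = 12·e^(0.2635t)
31/12 = e^((0.2635 − 0.095)t) → ln(2.58333) = 0.1685·t
t = 0.94908 / 0.1685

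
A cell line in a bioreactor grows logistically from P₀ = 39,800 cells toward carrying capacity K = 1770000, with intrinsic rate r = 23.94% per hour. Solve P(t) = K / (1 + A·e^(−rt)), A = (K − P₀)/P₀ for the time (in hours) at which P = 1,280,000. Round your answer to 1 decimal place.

A = (1770000 − 39800)/39800 = 43.47236
1280000 = 1770000/(1 + 43.47236·e^(−0.2394t)) → 1 + 43.47236·e^(−0.2394t) = 1.38281
e^(−0.2394t) = 0.008806 → t = ln(113.56046)/0.2394 = 4.73234/0.2394

t ≈ 19.8 hours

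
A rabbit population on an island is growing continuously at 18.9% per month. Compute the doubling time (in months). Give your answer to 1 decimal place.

doubling time = ln(2) / |r| = 0.69315 / 0.189

doubling time ≈ 3.7 months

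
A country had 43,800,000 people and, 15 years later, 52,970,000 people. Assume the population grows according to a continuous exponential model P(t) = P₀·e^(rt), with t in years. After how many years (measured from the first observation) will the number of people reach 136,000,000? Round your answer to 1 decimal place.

t ≈ 89.4 years

r = ln(52970000/43800000) / 15 ≈ 0.012673 per year
t = ln(136000000/43800000) / r = 1.13302 / 0.012673 ≈ 89.406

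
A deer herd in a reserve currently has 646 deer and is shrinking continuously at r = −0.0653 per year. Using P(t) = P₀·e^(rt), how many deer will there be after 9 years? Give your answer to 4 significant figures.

≈ 358.9 deer

P(9) = 646 · e^(-0.0653·9) = 646 · e^(-0.5877)
= 646 · 0.5556 ≈ 358.92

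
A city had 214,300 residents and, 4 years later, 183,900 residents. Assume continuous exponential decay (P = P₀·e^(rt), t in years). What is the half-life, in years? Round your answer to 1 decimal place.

half-life ≈ 18.1 years

r = ln(183900/214300) / 4 = ln(0.85814) / 4 ≈ -0.038246 per year
half-life = ln 2 / |r| = 0.69315 / 0.038246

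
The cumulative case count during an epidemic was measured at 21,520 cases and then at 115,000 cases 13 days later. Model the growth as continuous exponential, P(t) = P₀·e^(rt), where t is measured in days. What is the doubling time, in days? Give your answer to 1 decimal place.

r = ln(115000/21520) / 13 = ln(5.34387) / 13 ≈ 0.128919 per day
doubling time = ln 2 / |r| = 0.69315 / 0.128919

doubling time ≈ 5.4 days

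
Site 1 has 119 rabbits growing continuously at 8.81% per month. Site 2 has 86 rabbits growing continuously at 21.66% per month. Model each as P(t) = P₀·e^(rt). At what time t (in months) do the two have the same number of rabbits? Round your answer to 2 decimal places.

t ≈ 2.53 months

119·e^(0.0881t) = 86·e^(0.2166t)
119/86 = e^((0.2166 − 0.0881)t) → ln(1.38372) = 0.1285·t
t = 0.32478 / 0.1285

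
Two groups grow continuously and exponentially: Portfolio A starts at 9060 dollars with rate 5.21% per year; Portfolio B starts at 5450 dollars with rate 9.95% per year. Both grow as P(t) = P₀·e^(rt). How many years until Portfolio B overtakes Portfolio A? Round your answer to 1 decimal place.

t ≈ 10.7 years

9060·e^(0.0521t) = 5450·e^(0.0995t)
9060/5450 = e^((0.0995 − 0.0521)t) → ln(1.66239) = 0.0474·t
t = 0.50825 / 0.0474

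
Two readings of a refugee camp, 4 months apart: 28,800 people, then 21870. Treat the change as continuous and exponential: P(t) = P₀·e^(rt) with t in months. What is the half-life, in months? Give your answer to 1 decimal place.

r = ln(21870/28800) / 4 = ln(0.75938) / 4 ≈ -0.068815 per month
half-life = ln 2 / |r| = 0.69315 / 0.068815

half-life ≈ 10.1 months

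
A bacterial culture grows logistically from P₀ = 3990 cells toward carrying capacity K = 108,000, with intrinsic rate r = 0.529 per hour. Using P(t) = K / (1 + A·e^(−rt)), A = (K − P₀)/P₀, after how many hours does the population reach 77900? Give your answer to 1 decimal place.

t ≈ 8.0 hours

A = (108000 − 3990)/3990 = 26.06767
77900 = 108000/(1 + 26.06767·e^(−0.529t)) → 1 + 26.06767·e^(−0.529t) = 1.38639
e^(−0.529t) = 0.014823 → t = ln(67.46417)/0.529 = 4.2116/0.529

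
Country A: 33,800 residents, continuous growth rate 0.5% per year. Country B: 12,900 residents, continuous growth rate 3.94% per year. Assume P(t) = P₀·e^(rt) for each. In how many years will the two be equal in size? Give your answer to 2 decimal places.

33800·e^(0.005t) = 12900·e^(0.0394t)
33800/12900 = e^((0.0394 − 0.005)t) → ln(2.62016) = 0.0344·t
t = 0.96323 / 0.0344

t ≈ 28.00 years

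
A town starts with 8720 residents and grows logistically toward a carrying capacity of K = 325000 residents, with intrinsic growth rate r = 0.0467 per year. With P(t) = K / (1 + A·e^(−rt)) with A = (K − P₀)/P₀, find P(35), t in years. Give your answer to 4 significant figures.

A = (325000 − 8720)/8720 = 36.27064
P(35) = 325000 / (1 + 36.27064·e^(−0.0467·35)) = 325000 / (1 + 36.27064·0.19505)
= 325000 / 8.07458 ≈ 40249.75

≈ 40,250 residents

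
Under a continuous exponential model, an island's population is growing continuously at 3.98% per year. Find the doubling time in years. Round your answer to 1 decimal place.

doubling time ≈ 17.4 years

doubling time = ln(2) / |r| = 0.69315 / 0.0398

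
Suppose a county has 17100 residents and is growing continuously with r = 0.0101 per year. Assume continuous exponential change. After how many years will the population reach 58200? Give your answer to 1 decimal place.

t ≈ 121.3 years

58200 = 17100 · e^(0.0101·t)
t = ln(58200/17100) / 0.0101 = ln(3.40351) / 0.0101 = 1.22481 / 0.0101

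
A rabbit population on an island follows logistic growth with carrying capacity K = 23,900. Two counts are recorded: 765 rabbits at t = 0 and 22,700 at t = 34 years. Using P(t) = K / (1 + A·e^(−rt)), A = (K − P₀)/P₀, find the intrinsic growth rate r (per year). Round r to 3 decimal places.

r ≈ 0.187 per year

A = (23900 − 765)/765 = 30.24183
22700 = 23900/(1 + 30.24183·e^(−r·34)) → e^(−34r) = (1.05286 − 1)/30.24183 = 0.001748
r = −ln(0.001748)/34 = 6.34927/34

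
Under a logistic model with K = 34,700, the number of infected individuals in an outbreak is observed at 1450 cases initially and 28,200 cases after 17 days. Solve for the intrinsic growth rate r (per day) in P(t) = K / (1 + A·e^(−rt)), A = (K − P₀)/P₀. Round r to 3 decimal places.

A = (34700 − 1450)/1450 = 22.93103
28200 = 34700/(1 + 22.93103·e^(−r·17)) → e^(−17r) = (1.2305 − 1)/22.93103 = 0.010052
r = −ln(0.010052)/17 = 4.60001/17

r ≈ 0.271 per day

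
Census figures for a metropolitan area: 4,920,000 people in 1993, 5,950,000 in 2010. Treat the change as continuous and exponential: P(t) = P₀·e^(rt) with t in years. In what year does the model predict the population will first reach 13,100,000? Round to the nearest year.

year 2081

r = ln(5950000/4920000) / 17 = 0.19008/17 ≈ 0.011181 per year
t = ln(13100000/4920000) / r = 0.9793/0.011181 ≈ 87.58 years after 1993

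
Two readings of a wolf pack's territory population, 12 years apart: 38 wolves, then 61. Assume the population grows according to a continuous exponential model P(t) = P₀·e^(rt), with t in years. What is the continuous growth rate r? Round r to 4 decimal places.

r ≈ 0.0394 per year

61 = 38 · e^(r·12)
e^(12r) = 61/38 = 1.60526
r = ln(1.60526) / 12 = 0.47329 / 12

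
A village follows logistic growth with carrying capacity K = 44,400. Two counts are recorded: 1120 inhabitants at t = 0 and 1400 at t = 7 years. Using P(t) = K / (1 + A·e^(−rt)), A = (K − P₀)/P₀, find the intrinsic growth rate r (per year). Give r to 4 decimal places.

r ≈ 0.0328 per year

A = (44400 − 1120)/1120 = 38.64286
1400 = 44400/(1 + 38.64286·e^(−r·7)) → e^(−7r) = (31.71429 − 1)/38.64286 = 0.794824
r = −ln(0.794824)/7 = 0.22963/7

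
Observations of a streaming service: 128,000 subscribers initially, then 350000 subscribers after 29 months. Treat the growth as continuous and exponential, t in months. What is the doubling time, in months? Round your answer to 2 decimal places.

r = ln(350000/128000) / 29 = ln(2.73438) / 29 ≈ 0.034686 per month
doubling time = ln 2 / |r| = 0.69315 / 0.034686

doubling time ≈ 19.98 months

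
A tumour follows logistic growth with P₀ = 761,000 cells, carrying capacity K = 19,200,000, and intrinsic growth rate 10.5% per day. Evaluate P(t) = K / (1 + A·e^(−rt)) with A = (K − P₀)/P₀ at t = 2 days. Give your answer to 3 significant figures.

≈ 930,000 cells

A = (19200000 − 761000)/761000 = 24.22996
P(2) = 19200000 / (1 + 24.22996·e^(−0.105·2)) = 19200000 / (1 + 24.22996·0.810584)
= 19200000 / 20.64042 ≈ 930213.43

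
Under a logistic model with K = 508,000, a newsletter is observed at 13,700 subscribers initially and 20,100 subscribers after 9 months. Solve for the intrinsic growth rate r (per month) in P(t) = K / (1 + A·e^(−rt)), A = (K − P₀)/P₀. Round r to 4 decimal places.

r ≈ 0.0440 per month

A = (508000 − 13700)/13700 = 36.08029
20100 = 508000/(1 + 36.08029·e^(−r·9)) → e^(−9r) = (25.27363 − 1)/36.08029 = 0.672767
r = −ln(0.672767)/9 = 0.39636/9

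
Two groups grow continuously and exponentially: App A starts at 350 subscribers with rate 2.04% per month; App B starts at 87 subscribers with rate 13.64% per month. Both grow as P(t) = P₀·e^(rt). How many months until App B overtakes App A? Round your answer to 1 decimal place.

t ≈ 12.0 months

350·e^(0.0204t) = 87·e^(0.1364t)
350/87 = e^((0.1364 − 0.0204)t) → ln(4.02299) = 0.116·t
t = 1.39203 / 0.116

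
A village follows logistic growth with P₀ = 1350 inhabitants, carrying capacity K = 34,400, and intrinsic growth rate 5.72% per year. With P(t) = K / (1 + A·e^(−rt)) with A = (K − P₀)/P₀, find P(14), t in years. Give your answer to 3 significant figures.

≈ 2,870 inhabitants

A = (34400 − 1350)/1350 = 24.48148
P(14) = 34400 / (1 + 24.48148·e^(−0.0572·14)) = 34400 / (1 + 24.48148·0.44897)
= 34400 / 11.99144 ≈ 2868.71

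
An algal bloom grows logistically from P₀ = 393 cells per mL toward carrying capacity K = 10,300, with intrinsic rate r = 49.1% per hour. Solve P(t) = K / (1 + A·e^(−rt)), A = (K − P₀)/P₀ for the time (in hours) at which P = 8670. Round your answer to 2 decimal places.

t ≈ 9.98 hours

A = (10300 − 393)/393 = 25.20865
8670 = 10300/(1 + 25.20865·e^(−0.491t)) → 1 + 25.20865·e^(−0.491t) = 1.188
e^(−0.491t) = 0.007458 → t = ln(134.08528)/0.491 = 4.89848/0.491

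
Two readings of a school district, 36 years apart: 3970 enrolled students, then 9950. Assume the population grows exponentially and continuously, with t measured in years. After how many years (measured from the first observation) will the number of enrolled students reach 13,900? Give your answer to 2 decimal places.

r = ln(9950/3970) / 36 ≈ 0.025522 per year
t = ln(13900/3970) / r = 1.25312 / 0.025522 ≈ 49.099

t ≈ 49.10 years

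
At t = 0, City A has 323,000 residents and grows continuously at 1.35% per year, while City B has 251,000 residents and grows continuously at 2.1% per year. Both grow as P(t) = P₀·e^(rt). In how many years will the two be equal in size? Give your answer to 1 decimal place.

323000·e^(0.0135t) = 251000·e^(0.021t)
323000/251000 = e^((0.021 − 0.0135)t) → ln(1.28685) = 0.0075·t
t = 0.2522 / 0.0075

t ≈ 33.6 years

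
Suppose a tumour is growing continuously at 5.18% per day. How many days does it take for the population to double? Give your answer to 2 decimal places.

doubling time = ln(2) / |r| = 0.69315 / 0.0518

doubling time ≈ 13.38 days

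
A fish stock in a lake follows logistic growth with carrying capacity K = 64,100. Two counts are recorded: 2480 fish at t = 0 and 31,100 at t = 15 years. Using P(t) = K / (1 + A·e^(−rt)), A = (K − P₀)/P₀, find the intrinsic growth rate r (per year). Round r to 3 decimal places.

A = (64100 − 2480)/2480 = 24.84677
31100 = 64100/(1 + 24.84677·e^(−r·15)) → e^(−15r) = (2.06109 − 1)/24.84677 = 0.042705
r = −ln(0.042705)/15 = 3.15343/15

r ≈ 0.210 per year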